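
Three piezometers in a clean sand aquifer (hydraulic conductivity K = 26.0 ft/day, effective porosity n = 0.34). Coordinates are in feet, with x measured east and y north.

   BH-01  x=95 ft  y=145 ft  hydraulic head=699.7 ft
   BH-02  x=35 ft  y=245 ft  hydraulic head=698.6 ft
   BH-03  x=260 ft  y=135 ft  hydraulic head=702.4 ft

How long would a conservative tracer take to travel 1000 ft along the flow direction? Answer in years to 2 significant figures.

2.2 years

With h = a·x + b·y + c and BH-01 as origin, the differences give:
  (-60)·a + 100·b = -1.1
  165·a + (-10)·b = +2.7
Eliminate b (×(-10) and ×100, subtract): -15900·a = -259.00 → a = ∂h/∂x = +0.01629
Back-substitute: b = ∂h/∂y = -0.001226.
|∇h| = √(0.01629² + -0.001226²) = 0.01634
Seepage velocity v = K·i/n = 26.0 × 0.01634 / 0.34 = 1.25 ft/day.
t = 1000 / 1.25 = 800 days = 2.19 years.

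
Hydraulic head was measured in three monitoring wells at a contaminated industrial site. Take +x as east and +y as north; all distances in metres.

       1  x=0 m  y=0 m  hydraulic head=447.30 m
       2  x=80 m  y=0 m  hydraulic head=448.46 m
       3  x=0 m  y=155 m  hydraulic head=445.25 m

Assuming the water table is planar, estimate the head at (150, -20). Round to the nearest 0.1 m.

∂h/∂x = (448.46 − 447.30) / (80 − 0) = +0.01450
∂h/∂y = (445.25 − 447.30) / (155 − 0) = -0.01323
h(150, -20) = 447.30 + (+0.01450)·(150) + (-0.01323)·(-20) = 447.30 +2.175 +0.265 = 449.740 m.

449.7 m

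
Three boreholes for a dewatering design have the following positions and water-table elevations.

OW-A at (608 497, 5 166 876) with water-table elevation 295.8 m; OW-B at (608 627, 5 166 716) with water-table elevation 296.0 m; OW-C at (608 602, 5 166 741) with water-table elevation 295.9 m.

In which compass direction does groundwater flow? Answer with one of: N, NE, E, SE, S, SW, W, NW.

SW

Differences from OW-A: to OW-B (Δx, Δy, Δh) = (130, -160, +0.2); to OW-C = (105, -135, +0.1).
Solve a·Δx + b·Δy = Δh: det = 130·(-135) − 105·(-160) = -750.
∂h/∂x = [(+0.2)·(-135) − (+0.1)·(-160)] / -750 = +0.01467
∂h/∂y = [130·(+0.1) − 105·(+0.2)] / -750 = +0.01067
Flow = −∇h = (-0.01467 east, -0.01067 north), which points southwest.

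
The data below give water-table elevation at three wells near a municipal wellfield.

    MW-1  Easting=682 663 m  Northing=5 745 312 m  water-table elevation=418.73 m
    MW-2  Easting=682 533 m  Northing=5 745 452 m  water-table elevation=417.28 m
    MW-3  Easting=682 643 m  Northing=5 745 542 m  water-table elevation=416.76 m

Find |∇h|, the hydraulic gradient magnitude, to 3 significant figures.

0.00865

Taking MW-1 as reference: MW-2−MW-1 = (-130, 140, -1.45); MW-3−MW-1 = (-20, 230, -1.97).
Solve a·Δx + b·Δy = Δh: det = (-130)·230 − (-20)·140 = -27100.
∂h/∂x = [(-1.45)·230 − (-1.97)·140] / -27100 = +0.002129
∂h/∂y = [(-130)·(-1.97) − (-20)·(-1.45)] / -27100 = -0.008380
|∇h| = √(0.002129² + -0.008380²) = 0.008646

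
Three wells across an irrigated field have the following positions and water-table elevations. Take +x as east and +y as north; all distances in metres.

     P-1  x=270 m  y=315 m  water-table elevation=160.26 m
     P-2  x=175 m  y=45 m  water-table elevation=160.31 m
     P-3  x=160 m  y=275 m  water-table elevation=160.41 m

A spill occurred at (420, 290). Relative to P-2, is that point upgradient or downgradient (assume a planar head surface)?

With h = a·x + b·y + c and P-1 as origin, the differences give:
  (-95)·a + (-270)·b = +0.05
  (-110)·a + (-40)·b = +0.15
Eliminate b (×(-40) and ×(-270), subtract): -25900·a = 38.500 → a = ∂h/∂x = -0.001486
Back-substitute: b = ∂h/∂y = +0.0003378.
Head at (420, 290) = 160.26 + (-0.001486)·(150) + (+0.0003378)·(-25) = 160.03 m.
That is lower than the 160.31 m at P-2, so the point is downgradient.

downgradient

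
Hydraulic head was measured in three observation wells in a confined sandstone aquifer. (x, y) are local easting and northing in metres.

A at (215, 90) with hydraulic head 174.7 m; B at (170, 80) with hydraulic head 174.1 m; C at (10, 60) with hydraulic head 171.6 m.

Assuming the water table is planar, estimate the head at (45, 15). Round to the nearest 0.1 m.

173.3 m

Three-point gradient (reference A): Δ to B = (-45, -10, -0.6), Δ to C = (-205, -30, -3.1).
∂h/∂x = +0.01857, ∂h/∂y = -0.02357 (det = -700).
h(45, 15) = 174.7 + (+0.01857)·(-170) + (-0.02357)·(-75) = 174.7 -3.157 +1.768 = 173.311 m.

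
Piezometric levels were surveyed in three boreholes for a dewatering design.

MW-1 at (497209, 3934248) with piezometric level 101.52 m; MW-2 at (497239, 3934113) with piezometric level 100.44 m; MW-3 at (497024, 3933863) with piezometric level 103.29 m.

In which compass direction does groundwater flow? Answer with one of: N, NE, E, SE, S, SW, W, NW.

E

Taking MW-1 as reference: MW-2−MW-1 = (30, -135, -1.08); MW-3−MW-1 = (-185, -385, +1.77).
Solve a·Δx + b·Δy = Δh: det = 30·(-385) − (-185)·(-135) = -36525.
∂h/∂x = [(-1.08)·(-385) − (+1.77)·(-135)] / -36525 = -0.01793
∂h/∂y = [30·(+1.77) − (-185)·(-1.08)] / -36525 = +0.004016
Flow = −∇h = (+0.01793 east, -0.004016 north), which points east.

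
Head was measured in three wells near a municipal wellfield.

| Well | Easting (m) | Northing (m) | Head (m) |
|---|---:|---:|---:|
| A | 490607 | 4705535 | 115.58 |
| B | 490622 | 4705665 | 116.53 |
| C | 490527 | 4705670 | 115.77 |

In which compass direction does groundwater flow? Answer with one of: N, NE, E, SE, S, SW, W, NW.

With h = a·x + b·y + c and A as origin, the differences give:
  15·a + 130·b = +0.95
  (-80)·a + 135·b = +0.19
Eliminate b (×135 and ×130, subtract): 12425·a = 103.550 → a = ∂h/∂x = +0.008334
Back-substitute: b = ∂h/∂y = +0.006346.
Flow = −∇h = (-0.008334 east, -0.006346 north), which points southwest.

SW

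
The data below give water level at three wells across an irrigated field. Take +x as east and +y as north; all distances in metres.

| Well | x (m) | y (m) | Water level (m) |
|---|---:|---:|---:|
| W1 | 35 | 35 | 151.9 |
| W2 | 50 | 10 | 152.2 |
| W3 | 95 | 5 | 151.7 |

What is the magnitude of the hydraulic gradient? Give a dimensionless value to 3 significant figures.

Taking W1 as reference: W2−W1 = (15, -25, +0.3); W3−W1 = (60, -30, -0.2).
Solve a·Δx + b·Δy = Δh: det = 15·(-30) − 60·(-25) = 1050.
∂h/∂x = [(+0.3)·(-30) − (-0.2)·(-25)] / 1050 = -0.01333
∂h/∂y = [15·(-0.2) − 60·(+0.3)] / 1050 = -0.02000
|∇h| = √(-0.01333² + -0.02000²) = 0.02404

0.0240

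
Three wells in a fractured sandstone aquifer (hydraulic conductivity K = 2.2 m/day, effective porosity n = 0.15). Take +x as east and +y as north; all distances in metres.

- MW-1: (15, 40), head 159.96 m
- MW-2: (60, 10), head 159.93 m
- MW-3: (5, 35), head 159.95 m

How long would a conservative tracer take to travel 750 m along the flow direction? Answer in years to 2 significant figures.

96 years

With h = a·x + b·y + c and MW-1 as origin, the differences give:
  45·a + (-30)·b = -0.03
  (-10)·a + (-5)·b = -0.01
Eliminate b (×(-5) and ×(-30), subtract): -525·a = -0.150 → a = ∂h/∂x = +0.0002857
Back-substitute: b = ∂h/∂y = +0.001429.
|∇h| = √(0.0002857² + 0.001429²) = 0.001457
Seepage velocity v = K·i/n = 2.2 × 0.001457 / 0.15 = 0.02137 m/day.
t = 750 / 0.02137 = 3.51e+04 days = 96.1 years.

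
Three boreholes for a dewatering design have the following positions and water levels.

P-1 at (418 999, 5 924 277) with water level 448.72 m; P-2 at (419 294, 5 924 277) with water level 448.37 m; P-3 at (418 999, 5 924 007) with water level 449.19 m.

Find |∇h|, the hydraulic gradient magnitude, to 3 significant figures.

∂h/∂x = (448.37 − 448.72) / (419294 − 418999) = -0.001186
∂h/∂y = (449.19 − 448.72) / (5924007 − 5924277) = -0.001741
|∇h| = √(-0.001186² + -0.001741²) = 0.002107

0.00211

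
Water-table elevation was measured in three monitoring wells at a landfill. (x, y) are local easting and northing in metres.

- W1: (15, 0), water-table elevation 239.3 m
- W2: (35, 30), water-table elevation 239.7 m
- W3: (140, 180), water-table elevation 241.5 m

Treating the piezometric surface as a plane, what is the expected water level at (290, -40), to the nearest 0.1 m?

Differences from W1: to W2 (Δx, Δy, Δh) = (20, 30, +0.4); to W3 = (125, 180, +2.2).
Determinant of the coordinate differences = 20·180 − 125·30 = -150.
∂h/∂x = [(+0.4)·180 − (+2.2)·30] / -150 = -0.04000
∂h/∂y = [20·(+2.2) − 125·(+0.4)] / -150 = +0.04000
h(290, -40) = 239.3 + (-0.04000)·(275) + (+0.04000)·(-40) = 239.3 -11.000 -1.600 = 226.700 m.

226.7 m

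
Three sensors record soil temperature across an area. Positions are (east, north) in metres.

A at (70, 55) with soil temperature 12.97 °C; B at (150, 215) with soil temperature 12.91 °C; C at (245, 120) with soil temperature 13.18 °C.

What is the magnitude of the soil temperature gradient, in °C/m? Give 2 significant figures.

Taking A as reference: B−A = (80, 160, -0.06); C−A = (175, 65, +0.21).
Determinant of the coordinate differences = 80·65 − 175·160 = -22800.
∂T/∂x = [(-0.06)·65 − (+0.21)·160] / -22800 = +0.001645
∂T/∂y = [80·(+0.21) − 175·(-0.06)] / -22800 = -0.001197
|∇f| = √(0.001645² + -0.001197²) = 0.002034 °C/m

0.0020 °C/m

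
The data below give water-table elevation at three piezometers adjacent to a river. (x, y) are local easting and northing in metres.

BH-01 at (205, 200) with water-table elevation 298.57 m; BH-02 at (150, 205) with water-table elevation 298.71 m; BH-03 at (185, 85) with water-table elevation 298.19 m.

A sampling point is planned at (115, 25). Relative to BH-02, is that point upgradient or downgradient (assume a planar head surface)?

Taking BH-01 as reference: BH-02−BH-01 = (-55, 5, +0.14); BH-03−BH-01 = (-20, -115, -0.38).
Determinant of the coordinate differences = (-55)·(-115) − (-20)·5 = 6425.
∂h/∂x = [(+0.14)·(-115) − (-0.38)·5] / 6425 = -0.002210
∂h/∂y = [(-55)·(-0.38) − (-20)·(+0.14)] / 6425 = +0.003689
Head at (115, 25) = 298.57 + (-0.002210)·(-90) + (+0.003689)·(-175) = 298.12 m.
That is lower than the 298.71 m at BH-02, so the point is downgradient.

downgradient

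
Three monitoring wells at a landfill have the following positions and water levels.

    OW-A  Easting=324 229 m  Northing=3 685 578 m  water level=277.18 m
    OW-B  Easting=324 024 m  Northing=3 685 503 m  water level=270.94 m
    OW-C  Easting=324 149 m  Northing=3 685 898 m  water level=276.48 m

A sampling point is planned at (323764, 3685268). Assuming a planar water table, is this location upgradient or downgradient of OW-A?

downgradient

Three-point gradient (reference OW-A): Δ to OW-B = (-205, -75, -6.24), Δ to OW-C = (-80, 320, -0.70).
∂h/∂x = +0.02862, ∂h/∂y = +0.004968 (det = -71600).
Head at (323764, 3685268) = 277.18 + (+0.02862)·(-465) + (+0.004968)·(-310) = 262.33 m.
That is lower than the 277.18 m at OW-A, so the point is downgradient.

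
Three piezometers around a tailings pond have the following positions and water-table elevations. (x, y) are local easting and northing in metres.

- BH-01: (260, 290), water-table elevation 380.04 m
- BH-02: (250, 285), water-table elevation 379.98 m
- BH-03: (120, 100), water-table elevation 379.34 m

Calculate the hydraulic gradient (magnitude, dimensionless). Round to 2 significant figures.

0.0067

Taking BH-01 as reference: BH-02−BH-01 = (-10, -5, -0.06); BH-03−BH-01 = (-140, -190, -0.70).
Solve a·Δx + b·Δy = Δh: det = (-10)·(-190) − (-140)·(-5) = 1200.
∂h/∂x = [(-0.06)·(-190) − (-0.70)·(-5)] / 1200 = +0.006583
∂h/∂y = [(-10)·(-0.70) − (-140)·(-0.06)] / 1200 = -0.001167
|∇h| = √(0.006583² + -0.001167²) = 0.006686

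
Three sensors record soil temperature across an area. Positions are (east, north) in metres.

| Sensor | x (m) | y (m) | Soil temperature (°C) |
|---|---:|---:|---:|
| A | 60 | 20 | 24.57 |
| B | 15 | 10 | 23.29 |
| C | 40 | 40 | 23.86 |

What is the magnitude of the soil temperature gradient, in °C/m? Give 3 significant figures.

0.0303 °C/m

Three-point gradient (reference A): Δ to B = (-45, -10, -1.28), Δ to C = (-20, 20, -0.71).
∂T/∂x = +0.02973, ∂T/∂y = -0.005773 (det = -1100).
|∇f| = √(0.02973² + -0.005773²) = 0.03029 °C/m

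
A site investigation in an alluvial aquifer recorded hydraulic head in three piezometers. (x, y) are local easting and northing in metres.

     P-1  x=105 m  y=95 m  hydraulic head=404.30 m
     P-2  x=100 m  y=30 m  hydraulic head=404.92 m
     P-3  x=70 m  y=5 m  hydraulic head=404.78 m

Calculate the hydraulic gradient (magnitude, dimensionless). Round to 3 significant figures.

With h = a·x + b·y + c and P-1 as origin, the differences give:
  (-5)·a + (-65)·b = +0.62
  (-35)·a + (-90)·b = +0.48
Eliminate b (×(-90) and ×(-65), subtract): -1825·a = -24.600 → a = ∂h/∂x = +0.01348
Back-substitute: b = ∂h/∂y = -0.01058.
|∇h| = √(0.01348² + -0.01058²) = 0.01714

0.0171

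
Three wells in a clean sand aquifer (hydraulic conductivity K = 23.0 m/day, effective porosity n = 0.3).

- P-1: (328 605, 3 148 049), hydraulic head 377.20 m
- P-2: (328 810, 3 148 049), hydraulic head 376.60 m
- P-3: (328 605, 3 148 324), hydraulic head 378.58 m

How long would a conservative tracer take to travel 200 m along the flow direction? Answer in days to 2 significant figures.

450 days

∂h/∂x = (376.60 − 377.20) / (328810 − 328605) = -0.002927
∂h/∂y = (378.58 − 377.20) / (3148324 − 3148049) = +0.005018
|∇h| = √(-0.002927² + 0.005018²) = 0.005809
Seepage velocity v = K·i/n = 23.0 × 0.005809 / 0.3 = 0.4454 m/day.
t = 200 / 0.4454 = 449 days.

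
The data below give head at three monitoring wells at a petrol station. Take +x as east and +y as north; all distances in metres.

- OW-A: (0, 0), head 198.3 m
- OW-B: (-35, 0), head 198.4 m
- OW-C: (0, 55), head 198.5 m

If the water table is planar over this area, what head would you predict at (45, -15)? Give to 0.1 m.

∂h/∂x = (198.4 − 198.3) / (-35 − 0) = -0.002857
∂h/∂y = (198.5 − 198.3) / (55 − 0) = +0.003636
h(45, -15) = 198.3 + (-0.002857)·(45) + (+0.003636)·(-15) = 198.3 -0.129 -0.055 = 198.117 m.

198.1 m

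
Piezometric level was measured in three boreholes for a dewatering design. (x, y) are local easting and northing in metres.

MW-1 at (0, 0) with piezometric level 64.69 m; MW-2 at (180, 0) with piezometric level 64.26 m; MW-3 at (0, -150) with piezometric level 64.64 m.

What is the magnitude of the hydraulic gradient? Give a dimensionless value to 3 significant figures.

0.00241

∂h/∂x = (64.26 − 64.69) / (180 − 0) = -0.002389
∂h/∂y = (64.64 − 64.69) / (-150 − 0) = +0.0003333
|∇h| = √(-0.002389² + 0.0003333²) = 0.002412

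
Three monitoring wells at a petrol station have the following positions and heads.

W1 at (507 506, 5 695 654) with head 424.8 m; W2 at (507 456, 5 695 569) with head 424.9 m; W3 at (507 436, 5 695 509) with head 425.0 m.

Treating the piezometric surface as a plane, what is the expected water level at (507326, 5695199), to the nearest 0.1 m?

425.5 m

Taking W1 as reference: W2−W1 = (-50, -85, +0.1); W3−W1 = (-70, -145, +0.2).
Determinant of the coordinate differences = (-50)·(-145) − (-70)·(-85) = 1300.
∂h/∂x = [(+0.1)·(-145) − (+0.2)·(-85)] / 1300 = +0.001923
∂h/∂y = [(-50)·(+0.2) − (-70)·(+0.1)] / 1300 = -0.002308
h(507326, 5695199) = 424.8 + (+0.001923)·(-180) + (-0.002308)·(-455) = 424.8 -0.346 +1.050 = 425.504 m.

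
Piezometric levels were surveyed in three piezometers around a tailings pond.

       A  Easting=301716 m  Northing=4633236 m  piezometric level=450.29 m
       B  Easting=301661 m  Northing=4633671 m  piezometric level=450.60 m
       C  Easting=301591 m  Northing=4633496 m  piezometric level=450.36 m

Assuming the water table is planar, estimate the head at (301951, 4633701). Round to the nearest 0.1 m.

451.0 m

With h = a·x + b·y + c and A as origin, the differences give:
  (-55)·a + 435·b = +0.31
  (-125)·a + 260·b = +0.07
Eliminate b (×260 and ×435, subtract): 40075·a = 50.150 → a = ∂h/∂x = +0.001251
Back-substitute: b = ∂h/∂y = +0.0008709.
h(301951, 4633701) = 450.29 + (+0.001251)·(235) + (+0.0008709)·(465) = 450.29 +0.294 +0.405 = 450.989 m.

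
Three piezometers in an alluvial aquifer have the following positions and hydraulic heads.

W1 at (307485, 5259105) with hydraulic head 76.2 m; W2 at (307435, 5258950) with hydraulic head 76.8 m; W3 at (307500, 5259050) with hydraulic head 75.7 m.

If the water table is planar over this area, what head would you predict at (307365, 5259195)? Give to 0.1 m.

Three-point gradient (reference W1): Δ to W2 = (-50, -155, +0.6), Δ to W3 = (15, -55, -0.5).
∂h/∂x = -0.02177, ∂h/∂y = +0.003153 (det = 5075).
h(307365, 5259195) = 76.2 + (-0.02177)·(-120) + (+0.003153)·(90) = 76.2 +2.613 +0.284 = 79.097 m.

79.1 m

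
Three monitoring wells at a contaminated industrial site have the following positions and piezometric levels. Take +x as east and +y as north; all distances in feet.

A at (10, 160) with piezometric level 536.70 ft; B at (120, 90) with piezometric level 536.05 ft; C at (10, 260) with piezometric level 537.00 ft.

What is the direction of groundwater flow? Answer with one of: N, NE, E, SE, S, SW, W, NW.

Taking A as reference: B−A = (110, -70, -0.65); C−A = (0, 100, +0.30).
Determinant of the coordinate differences = 110·100 − 0·(-70) = 11000.
∂h/∂x = [(-0.65)·100 − (+0.30)·(-70)] / 11000 = -0.004000
∂h/∂y = [110·(+0.30) − 0·(-0.65)] / 11000 = +0.003000
Flow = −∇h = (+0.004000 east, -0.003000 north), which points southeast.

SE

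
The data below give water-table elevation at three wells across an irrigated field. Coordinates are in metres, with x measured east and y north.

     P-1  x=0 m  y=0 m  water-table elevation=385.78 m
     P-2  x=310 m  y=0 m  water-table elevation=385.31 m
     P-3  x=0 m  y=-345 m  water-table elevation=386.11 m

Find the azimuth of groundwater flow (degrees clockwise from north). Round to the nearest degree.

∂h/∂x = (385.31 − 385.78) / (310 − 0) = -0.001516
∂h/∂y = (386.11 − 385.78) / (-345 − 0) = -0.0009565
Flow direction (−∇h) has components (+0.001516 E, +0.0009565 N).
Azimuth = atan2(E, N) = atan2(+0.001516, +0.0009565) = 57.8° ≈ 058°.

058°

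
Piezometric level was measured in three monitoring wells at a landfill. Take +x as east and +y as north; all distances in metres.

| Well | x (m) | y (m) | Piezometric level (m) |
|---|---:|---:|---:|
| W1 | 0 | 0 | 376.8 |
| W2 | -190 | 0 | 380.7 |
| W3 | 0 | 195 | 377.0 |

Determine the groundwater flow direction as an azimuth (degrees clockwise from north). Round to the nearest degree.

093°

∂h/∂x = (380.7 − 376.8) / (-190 − 0) = -0.02053
∂h/∂y = (377.0 − 376.8) / (195 − 0) = +0.001026
Flow direction (−∇h) has components (+0.02053 E, -0.001026 N).
Azimuth = atan2(E, N) = atan2(+0.02053, -0.001026) = 92.9° ≈ 093°.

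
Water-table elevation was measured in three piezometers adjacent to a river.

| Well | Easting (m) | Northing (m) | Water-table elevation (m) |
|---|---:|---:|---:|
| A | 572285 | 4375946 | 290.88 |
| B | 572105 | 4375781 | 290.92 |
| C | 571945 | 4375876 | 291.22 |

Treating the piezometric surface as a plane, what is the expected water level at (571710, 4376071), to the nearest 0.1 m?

Differences from A: to B (Δx, Δy, Δh) = (-180, -165, +0.04); to C = (-340, -70, +0.34).
Solve a·Δx + b·Δy = Δh: det = (-180)·(-70) − (-340)·(-165) = -43500.
∂h/∂x = [(+0.04)·(-70) − (+0.34)·(-165)] / -43500 = -0.001225
∂h/∂y = [(-180)·(+0.34) − (-340)·(+0.04)] / -43500 = +0.001094
h(571710, 4376071) = 290.88 + (-0.001225)·(-575) + (+0.001094)·(125) = 290.88 +0.705 +0.137 = 291.721 m.

291.7 m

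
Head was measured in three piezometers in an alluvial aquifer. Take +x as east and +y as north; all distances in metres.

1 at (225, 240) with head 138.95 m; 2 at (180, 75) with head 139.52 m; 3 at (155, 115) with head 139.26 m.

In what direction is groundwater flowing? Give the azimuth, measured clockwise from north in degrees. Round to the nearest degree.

With h = a·x + b·y + c and 1 as origin, the differences give:
  (-45)·a + (-165)·b = +0.57
  (-70)·a + (-125)·b = +0.31
Eliminate b (×(-125) and ×(-165), subtract): -5925·a = -20.100 → a = ∂h/∂x = +0.003392
Back-substitute: b = ∂h/∂y = -0.004380.
Flow direction (−∇h) has components (-0.003392 E, +0.004380 N).
Azimuth = atan2(E, N) = atan2(-0.003392, +0.004380) = 322.2° ≈ 322°.

322°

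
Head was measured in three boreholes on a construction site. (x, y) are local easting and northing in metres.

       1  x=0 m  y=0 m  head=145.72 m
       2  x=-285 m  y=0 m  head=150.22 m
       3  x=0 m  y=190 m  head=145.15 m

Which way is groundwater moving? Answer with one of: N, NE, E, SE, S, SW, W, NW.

E

∂h/∂x = (150.22 − 145.72) / (-285 − 0) = -0.01579
∂h/∂y = (145.15 − 145.72) / (190 − 0) = -0.003000
Flow = −∇h = (+0.01579 east, +0.003000 north), which points east.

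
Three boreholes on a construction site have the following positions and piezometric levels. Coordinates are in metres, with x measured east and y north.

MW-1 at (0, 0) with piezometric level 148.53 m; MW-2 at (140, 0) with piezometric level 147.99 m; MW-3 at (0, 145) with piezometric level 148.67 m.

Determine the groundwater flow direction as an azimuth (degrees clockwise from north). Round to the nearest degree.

∂h/∂x = (147.99 − 148.53) / (140 − 0) = -0.003857
∂h/∂y = (148.67 − 148.53) / (145 − 0) = +0.0009655
Flow direction (−∇h) has components (+0.003857 E, -0.0009655 N).
Azimuth = atan2(E, N) = atan2(+0.003857, -0.0009655) = 104.1° ≈ 104°.

104°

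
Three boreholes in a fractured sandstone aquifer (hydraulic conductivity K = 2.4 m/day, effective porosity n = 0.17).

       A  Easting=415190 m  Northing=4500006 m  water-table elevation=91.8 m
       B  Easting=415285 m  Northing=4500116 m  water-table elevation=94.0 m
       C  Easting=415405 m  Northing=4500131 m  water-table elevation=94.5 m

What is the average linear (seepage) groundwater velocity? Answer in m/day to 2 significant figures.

Three-point gradient (reference A): Δ to B = (95, 110, +2.2), Δ to C = (215, 125, +2.7).
∂h/∂x = +0.001868, ∂h/∂y = +0.01839 (det = -11775).
|∇h| = √(0.001868² + 0.01839²) = 0.01848
Seepage velocity v = K·i/n = 2.4 × 0.01848 / 0.17 = 0.2609 m/day.

0.26 m/day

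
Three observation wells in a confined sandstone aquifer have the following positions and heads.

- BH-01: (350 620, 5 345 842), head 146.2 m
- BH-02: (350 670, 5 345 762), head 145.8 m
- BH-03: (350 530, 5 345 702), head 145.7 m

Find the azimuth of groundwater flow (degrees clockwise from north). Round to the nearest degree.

Taking BH-01 as reference: BH-02−BH-01 = (50, -80, -0.4); BH-03−BH-01 = (-90, -140, -0.5).
Solve a·Δx + b·Δy = Δh: det = 50·(-140) − (-90)·(-80) = -14200.
∂h/∂x = [(-0.4)·(-140) − (-0.5)·(-80)] / -14200 = -0.001127
∂h/∂y = [50·(-0.5) − (-90)·(-0.4)] / -14200 = +0.004296
Flow direction (−∇h) has components (+0.001127 E, -0.004296 N).
Azimuth = atan2(E, N) = atan2(+0.001127, -0.004296) = 165.3° ≈ 165°.

165°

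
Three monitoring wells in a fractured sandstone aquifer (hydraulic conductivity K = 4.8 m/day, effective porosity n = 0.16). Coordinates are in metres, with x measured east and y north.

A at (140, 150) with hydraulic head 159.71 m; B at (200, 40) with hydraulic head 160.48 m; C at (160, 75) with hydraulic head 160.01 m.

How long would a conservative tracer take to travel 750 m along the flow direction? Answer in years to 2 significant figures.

With h = a·x + b·y + c and A as origin, the differences give:
  60·a + (-110)·b = +0.77
  20·a + (-75)·b = +0.30
Eliminate b (×(-75) and ×(-110), subtract): -2300·a = -24.750 → a = ∂h/∂x = +0.01076
Back-substitute: b = ∂h/∂y = -0.001130.
|∇h| = √(0.01076² + -0.001130²) = 0.01082
Seepage velocity v = K·i/n = 4.8 × 0.01082 / 0.16 = 0.3246 m/day.
t = 750 / 0.3246 = 2311 days = 6.33 years.

6.3 years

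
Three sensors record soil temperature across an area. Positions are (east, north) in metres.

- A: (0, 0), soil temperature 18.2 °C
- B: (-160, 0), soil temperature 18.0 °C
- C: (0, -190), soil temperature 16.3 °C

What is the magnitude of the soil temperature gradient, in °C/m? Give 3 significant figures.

∂T/∂x = (18.0 − 18.2) / (-160 − 0) = +0.001250
∂T/∂y = (16.3 − 18.2) / (-190 − 0) = +0.010000
|∇f| = √(0.001250² + 0.010000²) = 0.01008 °C/m

0.0101 °C/m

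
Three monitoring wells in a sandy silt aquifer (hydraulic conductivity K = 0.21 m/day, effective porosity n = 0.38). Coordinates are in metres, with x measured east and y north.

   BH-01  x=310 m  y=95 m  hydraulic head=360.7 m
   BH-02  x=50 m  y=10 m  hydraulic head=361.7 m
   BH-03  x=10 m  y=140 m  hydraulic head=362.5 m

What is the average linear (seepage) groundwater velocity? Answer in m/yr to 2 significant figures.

Differences from BH-01: to BH-02 (Δx, Δy, Δh) = (-260, -85, +1.0); to BH-03 = (-300, 45, +1.8).
Solve a·Δx + b·Δy = Δh: det = (-260)·45 − (-300)·(-85) = -37200.
∂h/∂x = [(+1.0)·45 − (+1.8)·(-85)] / -37200 = -0.005323
∂h/∂y = [(-260)·(+1.8) − (-300)·(+1.0)] / -37200 = +0.004516
|∇h| = √(-0.005323² + 0.004516²) = 0.006981
Seepage velocity v = K·i/n = 0.21 × 0.006981 / 0.38 = 0.003858 m/day = 1.409 m/yr.

1.4 m/yr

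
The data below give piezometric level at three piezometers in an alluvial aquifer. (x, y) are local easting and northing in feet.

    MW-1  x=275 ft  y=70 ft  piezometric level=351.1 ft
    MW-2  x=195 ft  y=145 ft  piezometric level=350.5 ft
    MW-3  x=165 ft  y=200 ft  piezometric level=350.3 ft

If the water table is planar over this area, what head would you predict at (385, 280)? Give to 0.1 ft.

Three-point gradient (reference MW-1): Δ to MW-2 = (-80, 75, -0.6), Δ to MW-3 = (-110, 130, -0.8).
∂h/∂x = +0.008372, ∂h/∂y = +0.0009302 (det = -2150).
h(385, 280) = 351.1 + (+0.008372)·(110) + (+0.0009302)·(210) = 351.1 +0.921 +0.195 = 352.216 ft.

352.2 ft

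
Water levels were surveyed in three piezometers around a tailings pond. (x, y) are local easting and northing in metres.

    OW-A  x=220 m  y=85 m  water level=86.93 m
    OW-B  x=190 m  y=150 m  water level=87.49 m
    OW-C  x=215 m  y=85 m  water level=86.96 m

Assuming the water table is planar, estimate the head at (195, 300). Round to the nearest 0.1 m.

88.3 m

With h = a·x + b·y + c and OW-A as origin, the differences give:
  (-30)·a + 65·b = +0.56
  (-5)·a + 0·b = +0.03
Eliminate b (×0 and ×65, subtract): 325·a = -1.950 → a = ∂h/∂x = -0.006000
Back-substitute: b = ∂h/∂y = +0.005846.
h(195, 300) = 86.93 + (-0.006000)·(-25) + (+0.005846)·(215) = 86.93 +0.150 +1.257 = 88.337 m.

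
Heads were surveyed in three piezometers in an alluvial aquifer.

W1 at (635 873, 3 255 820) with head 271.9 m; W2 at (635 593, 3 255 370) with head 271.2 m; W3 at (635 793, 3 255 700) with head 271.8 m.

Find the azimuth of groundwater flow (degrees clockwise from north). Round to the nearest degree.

126°

Differences from W1: to W2 (Δx, Δy, Δh) = (-280, -450, -0.7); to W3 = (-80, -120, -0.1).
Solve a·Δx + b·Δy = Δh: det = (-280)·(-120) − (-80)·(-450) = -2400.
∂h/∂x = [(-0.7)·(-120) − (-0.1)·(-450)] / -2400 = -0.01625
∂h/∂y = [(-280)·(-0.1) − (-80)·(-0.7)] / -2400 = +0.01167
Flow direction (−∇h) has components (+0.01625 E, -0.01167 N).
Azimuth = atan2(E, N) = atan2(+0.01625, -0.01167) = 125.7° ≈ 126°.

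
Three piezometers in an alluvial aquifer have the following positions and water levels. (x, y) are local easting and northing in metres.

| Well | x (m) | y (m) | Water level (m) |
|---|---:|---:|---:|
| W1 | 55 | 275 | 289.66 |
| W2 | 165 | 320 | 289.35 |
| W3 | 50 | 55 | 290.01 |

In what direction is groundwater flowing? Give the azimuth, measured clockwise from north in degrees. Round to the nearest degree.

055°

Differences from W1: to W2 (Δx, Δy, Δh) = (110, 45, -0.31); to W3 = (-5, -220, +0.35).
Solve a·Δx + b·Δy = Δh: det = 110·(-220) − (-5)·45 = -23975.
∂h/∂x = [(-0.31)·(-220) − (+0.35)·45] / -23975 = -0.002188
∂h/∂y = [110·(+0.35) − (-5)·(-0.31)] / -23975 = -0.001541
Flow direction (−∇h) has components (+0.002188 E, +0.001541 N).
Azimuth = atan2(E, N) = atan2(+0.002188, +0.001541) = 54.8° ≈ 055°.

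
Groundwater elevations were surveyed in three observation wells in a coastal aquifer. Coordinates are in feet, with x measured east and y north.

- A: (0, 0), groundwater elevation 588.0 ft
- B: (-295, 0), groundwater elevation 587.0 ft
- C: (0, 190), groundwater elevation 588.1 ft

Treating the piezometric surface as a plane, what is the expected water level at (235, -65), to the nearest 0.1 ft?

588.8 ft

∂h/∂x = (587.0 − 588.0) / (-295 − 0) = +0.003390
∂h/∂y = (588.1 − 588.0) / (190 − 0) = +0.0005263
h(235, -65) = 588.0 + (+0.003390)·(235) + (+0.0005263)·(-65) = 588.0 +0.797 -0.034 = 588.762 ft.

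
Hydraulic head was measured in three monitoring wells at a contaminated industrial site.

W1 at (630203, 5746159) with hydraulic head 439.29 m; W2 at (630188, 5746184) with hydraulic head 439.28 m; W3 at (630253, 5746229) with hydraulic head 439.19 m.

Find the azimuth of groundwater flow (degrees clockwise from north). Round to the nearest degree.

Differences from W1: to W2 (Δx, Δy, Δh) = (-15, 25, -0.01); to W3 = (50, 70, -0.10).
Solve a·Δx + b·Δy = Δh: det = (-15)·70 − 50·25 = -2300.
∂h/∂x = [(-0.01)·70 − (-0.10)·25] / -2300 = -0.0007826
∂h/∂y = [(-15)·(-0.10) − 50·(-0.01)] / -2300 = -0.0008696
Flow direction (−∇h) has components (+0.0007826 E, +0.0008696 N).
Azimuth = atan2(E, N) = atan2(+0.0007826, +0.0008696) = 42.0° ≈ 042°.

042°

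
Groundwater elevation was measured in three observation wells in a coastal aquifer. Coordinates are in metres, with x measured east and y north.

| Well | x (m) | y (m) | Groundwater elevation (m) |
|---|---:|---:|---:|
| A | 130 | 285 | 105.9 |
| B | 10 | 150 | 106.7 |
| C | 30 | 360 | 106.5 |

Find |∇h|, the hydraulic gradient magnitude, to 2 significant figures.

Differences from A: to B (Δx, Δy, Δh) = (-120, -135, +0.8); to C = (-100, 75, +0.6).
Determinant of the coordinate differences = (-120)·75 − (-100)·(-135) = -22500.
∂h/∂x = [(+0.8)·75 − (+0.6)·(-135)] / -22500 = -0.006267
∂h/∂y = [(-120)·(+0.6) − (-100)·(+0.8)] / -22500 = -0.0003556
|∇h| = √(-0.006267² + -0.0003556²) = 0.006277

0.0063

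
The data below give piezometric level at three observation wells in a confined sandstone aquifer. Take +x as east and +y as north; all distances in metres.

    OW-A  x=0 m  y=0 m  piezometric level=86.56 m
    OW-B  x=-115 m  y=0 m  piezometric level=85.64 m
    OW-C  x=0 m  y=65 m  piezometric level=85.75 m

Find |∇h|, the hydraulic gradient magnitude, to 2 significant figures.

0.015

∂h/∂x = (85.64 − 86.56) / (-115 − 0) = +0.008000
∂h/∂y = (85.75 − 86.56) / (65 − 0) = -0.01246
|∇h| = √(0.008000² + -0.01246²) = 0.01481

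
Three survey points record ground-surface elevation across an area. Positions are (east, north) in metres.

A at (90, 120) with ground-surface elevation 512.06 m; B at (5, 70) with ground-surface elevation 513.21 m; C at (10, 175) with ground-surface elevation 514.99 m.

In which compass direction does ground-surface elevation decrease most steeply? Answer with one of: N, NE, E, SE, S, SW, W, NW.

With z = a·x + b·y + c and A as origin, the differences give:
  (-85)·a + (-50)·b = +1.15
  (-80)·a + 55·b = +2.93
Eliminate b (×55 and ×(-50), subtract): -8675·a = 209.750 → a = ∂z/∂x = -0.02418
Back-substitute: b = ∂z/∂y = +0.01810.
Steepest decrease is along −∇f = (+0.02418 E, -0.01810 N) → southeast.

SE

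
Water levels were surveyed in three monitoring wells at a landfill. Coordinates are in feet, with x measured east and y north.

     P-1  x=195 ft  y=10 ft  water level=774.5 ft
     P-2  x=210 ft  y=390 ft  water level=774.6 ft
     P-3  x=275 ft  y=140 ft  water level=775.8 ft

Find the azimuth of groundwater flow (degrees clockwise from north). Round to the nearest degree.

Differences from P-1: to P-2 (Δx, Δy, Δh) = (15, 380, +0.1); to P-3 = (80, 130, +1.3).
Determinant of the coordinate differences = 15·130 − 80·380 = -28450.
∂h/∂x = [(+0.1)·130 − (+1.3)·380] / -28450 = +0.01691
∂h/∂y = [15·(+1.3) − 80·(+0.1)] / -28450 = -0.0004042
Flow direction (−∇h) has components (-0.01691 E, +0.0004042 N).
Azimuth = atan2(E, N) = atan2(-0.01691, +0.0004042) = 271.4° ≈ 271°.

271°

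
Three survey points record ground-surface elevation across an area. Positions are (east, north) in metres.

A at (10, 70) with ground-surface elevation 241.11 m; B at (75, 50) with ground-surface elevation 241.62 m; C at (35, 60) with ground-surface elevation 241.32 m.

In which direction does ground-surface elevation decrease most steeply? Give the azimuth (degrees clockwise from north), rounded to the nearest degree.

315°

Differences from A: to B (Δx, Δy, Δh) = (65, -20, +0.51); to C = (25, -10, +0.21).
Determinant of the coordinate differences = 65·(-10) − 25·(-20) = -150.
∂z/∂x = [(+0.51)·(-10) − (+0.21)·(-20)] / -150 = +0.006000
∂z/∂y = [65·(+0.21) − 25·(+0.51)] / -150 = -0.006000
Steepest decrease is along −∇f: components (-0.006000 E, +0.006000 N).
Azimuth = atan2(-0.006000, +0.006000) = 315.0° ≈ 315°.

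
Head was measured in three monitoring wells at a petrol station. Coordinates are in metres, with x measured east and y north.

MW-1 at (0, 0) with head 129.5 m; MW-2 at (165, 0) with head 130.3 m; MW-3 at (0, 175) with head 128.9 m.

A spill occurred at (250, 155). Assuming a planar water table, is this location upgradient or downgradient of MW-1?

∂h/∂x = (130.3 − 129.5) / (165 − 0) = +0.004848
∂h/∂y = (128.9 − 129.5) / (175 − 0) = -0.003429
Head at (250, 155) = 129.5 + (+0.004848)·(250) + (-0.003429)·(155) = 130.18 m.
That is higher than the 129.5 m at MW-1, so the point is upgradient.

upgradient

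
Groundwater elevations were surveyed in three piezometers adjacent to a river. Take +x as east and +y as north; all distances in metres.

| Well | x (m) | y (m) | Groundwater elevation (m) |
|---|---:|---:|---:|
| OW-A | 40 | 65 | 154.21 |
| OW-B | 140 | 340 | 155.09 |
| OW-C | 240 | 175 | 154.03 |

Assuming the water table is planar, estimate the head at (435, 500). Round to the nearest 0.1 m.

Taking OW-A as reference: OW-B−OW-A = (100, 275, +0.88); OW-C−OW-A = (200, 110, -0.18).
Determinant of the coordinate differences = 100·110 − 200·275 = -44000.
∂h/∂x = [(+0.88)·110 − (-0.18)·275] / -44000 = -0.003325
∂h/∂y = [100·(-0.18) − 200·(+0.88)] / -44000 = +0.004409
h(435, 500) = 154.21 + (-0.003325)·(395) + (+0.004409)·(435) = 154.21 -1.313 +1.918 = 154.815 m.

154.8 m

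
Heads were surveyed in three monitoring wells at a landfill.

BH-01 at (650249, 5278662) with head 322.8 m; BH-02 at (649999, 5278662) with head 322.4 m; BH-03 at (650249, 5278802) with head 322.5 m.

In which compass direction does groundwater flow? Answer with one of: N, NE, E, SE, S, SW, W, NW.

∂h/∂x = (322.4 − 322.8) / (649999 − 650249) = +0.001600
∂h/∂y = (322.5 − 322.8) / (5278802 − 5278662) = -0.002143
Flow = −∇h = (-0.001600 east, +0.002143 north), which points northwest.

NW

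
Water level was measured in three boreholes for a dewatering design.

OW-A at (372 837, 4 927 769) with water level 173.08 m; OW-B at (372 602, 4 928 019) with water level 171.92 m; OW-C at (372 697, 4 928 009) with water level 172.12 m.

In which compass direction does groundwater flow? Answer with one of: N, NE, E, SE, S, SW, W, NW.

Three-point gradient (reference OW-A): Δ to OW-B = (-235, 250, -1.16), Δ to OW-C = (-140, 240, -0.96).
∂h/∂x = +0.001794, ∂h/∂y = -0.002953 (det = -21400).
Flow = −∇h = (-0.001794 east, +0.002953 north), which points northwest.

NW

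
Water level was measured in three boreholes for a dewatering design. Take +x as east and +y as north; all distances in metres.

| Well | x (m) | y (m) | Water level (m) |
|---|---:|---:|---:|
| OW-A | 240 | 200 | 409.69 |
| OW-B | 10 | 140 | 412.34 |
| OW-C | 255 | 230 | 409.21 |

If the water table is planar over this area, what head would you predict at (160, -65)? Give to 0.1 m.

With h = a·x + b·y + c and OW-A as origin, the differences give:
  (-230)·a + (-60)·b = +2.65
  15·a + 30·b = -0.48
Eliminate b (×30 and ×(-60), subtract): -6000·a = 50.700 → a = ∂h/∂x = -0.008450
Back-substitute: b = ∂h/∂y = -0.01178.
h(160, -65) = 409.69 + (-0.008450)·(-80) + (-0.01178)·(-265) = 409.69 +0.676 +3.120 = 413.486 m.

413.5 m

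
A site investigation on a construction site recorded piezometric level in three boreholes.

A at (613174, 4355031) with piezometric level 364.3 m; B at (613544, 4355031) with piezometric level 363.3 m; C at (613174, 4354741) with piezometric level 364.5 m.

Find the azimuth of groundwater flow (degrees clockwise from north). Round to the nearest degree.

076°

∂h/∂x = (363.3 − 364.3) / (613544 − 613174) = -0.002703
∂h/∂y = (364.5 − 364.3) / (4354741 − 4355031) = -0.0006897
Flow direction (−∇h) has components (+0.002703 E, +0.0006897 N).
Azimuth = atan2(E, N) = atan2(+0.002703, +0.0006897) = 75.7° ≈ 076°.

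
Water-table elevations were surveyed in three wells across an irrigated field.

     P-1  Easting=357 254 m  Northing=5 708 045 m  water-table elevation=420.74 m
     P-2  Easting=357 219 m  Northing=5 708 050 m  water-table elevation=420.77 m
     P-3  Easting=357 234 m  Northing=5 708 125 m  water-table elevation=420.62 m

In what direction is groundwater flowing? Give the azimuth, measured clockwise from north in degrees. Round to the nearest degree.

Differences from P-1: to P-2 (Δx, Δy, Δh) = (-35, 5, +0.03); to P-3 = (-20, 80, -0.12).
Solve a·Δx + b·Δy = Δh: det = (-35)·80 − (-20)·5 = -2700.
∂h/∂x = [(+0.03)·80 − (-0.12)·5] / -2700 = -0.001111
∂h/∂y = [(-35)·(-0.12) − (-20)·(+0.03)] / -2700 = -0.001778
Flow direction (−∇h) has components (+0.001111 E, +0.001778 N).
Azimuth = atan2(E, N) = atan2(+0.001111, +0.001778) = 32.0° ≈ 032°.

032°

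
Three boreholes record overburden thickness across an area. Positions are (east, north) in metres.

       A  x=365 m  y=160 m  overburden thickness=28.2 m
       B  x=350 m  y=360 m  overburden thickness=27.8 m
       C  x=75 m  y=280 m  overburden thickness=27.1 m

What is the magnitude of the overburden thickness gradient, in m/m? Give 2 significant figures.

0.0035 m/m

With d = a·x + b·y + c and A as origin, the differences give:
  (-15)·a + 200·b = -0.4
  (-290)·a + 120·b = -1.1
Eliminate b (×120 and ×200, subtract): 56200·a = 172.00 → a = ∂d/∂x = +0.003060
Back-substitute: b = ∂d/∂y = -0.001770.
|∇f| = √(0.003060² + -0.001770²) = 0.003535 m/m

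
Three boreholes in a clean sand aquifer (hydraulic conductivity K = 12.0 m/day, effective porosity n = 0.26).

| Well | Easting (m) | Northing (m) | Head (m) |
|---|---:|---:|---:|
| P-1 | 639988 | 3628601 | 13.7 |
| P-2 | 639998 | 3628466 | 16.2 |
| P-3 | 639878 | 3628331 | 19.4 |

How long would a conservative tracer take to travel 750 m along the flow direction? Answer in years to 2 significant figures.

2.3 years

With h = a·x + b·y + c and P-1 as origin, the differences give:
  10·a + (-135)·b = +2.5
  (-110)·a + (-270)·b = +5.7
Eliminate b (×(-270) and ×(-135), subtract): -17550·a = 94.50 → a = ∂h/∂x = -0.005385
Back-substitute: b = ∂h/∂y = -0.01892.
|∇h| = √(-0.005385² + -0.01892²) = 0.01967
Seepage velocity v = K·i/n = 12.0 × 0.01967 / 0.26 = 0.9078 m/day.
t = 750 / 0.9078 = 826.2 days = 2.26 years.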